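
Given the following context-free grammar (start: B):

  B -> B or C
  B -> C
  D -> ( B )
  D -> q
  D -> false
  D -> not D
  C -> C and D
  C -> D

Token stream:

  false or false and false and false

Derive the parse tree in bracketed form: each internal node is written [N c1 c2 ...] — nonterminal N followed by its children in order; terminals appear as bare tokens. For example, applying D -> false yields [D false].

[B [B [C [D false]]] or [C [C [C [D false]] and [D false]] and [D false]]]

B
B or C
C or C
D or C
false or C
false or C and D
false or C and D and D
false or D and D and D
false or false and D and D
false or false and false and D
false or false and false and false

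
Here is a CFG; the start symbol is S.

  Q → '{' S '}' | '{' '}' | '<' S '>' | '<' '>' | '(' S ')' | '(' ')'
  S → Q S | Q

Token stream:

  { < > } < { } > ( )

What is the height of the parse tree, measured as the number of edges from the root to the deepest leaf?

5

[S [Q { [S [Q < >]] }] [S [Q < [S [Q { }]] >] [S [Q ( )]]]]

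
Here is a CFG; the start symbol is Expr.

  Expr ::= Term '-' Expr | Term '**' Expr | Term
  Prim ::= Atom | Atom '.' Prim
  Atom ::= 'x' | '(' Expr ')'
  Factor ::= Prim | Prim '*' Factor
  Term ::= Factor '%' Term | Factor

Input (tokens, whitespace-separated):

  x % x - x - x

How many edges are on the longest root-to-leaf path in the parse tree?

[Expr [Term [Factor [Prim [Atom x]]] % [Term [Factor [Prim [Atom x]]]]] - [Expr [Term [Factor [Prim [Atom x]]]] - [Expr [Term [Factor [Prim [Atom x]]]]]]]

7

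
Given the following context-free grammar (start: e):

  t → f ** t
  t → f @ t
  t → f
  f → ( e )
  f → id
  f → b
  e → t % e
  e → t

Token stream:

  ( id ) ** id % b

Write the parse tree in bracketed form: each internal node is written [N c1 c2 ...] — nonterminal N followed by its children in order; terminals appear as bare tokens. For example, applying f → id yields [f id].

e
t % e
f ** t % e
( e ) ** t % e
( t ) ** t % e
( f ) ** t % e
( id ) ** t % e
( id ) ** f % e
( id ) ** id % e
( id ) ** id % t
( id ) ** id % f
( id ) ** id % b

[e [t [f ( [e [t [f id]]] )] ** [t [f id]]] % [e [t [f b]]]]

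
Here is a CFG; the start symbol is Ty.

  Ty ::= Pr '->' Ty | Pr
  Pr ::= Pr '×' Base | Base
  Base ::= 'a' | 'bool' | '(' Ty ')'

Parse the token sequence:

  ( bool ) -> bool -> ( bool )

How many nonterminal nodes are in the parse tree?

15

[Ty [Pr [Base ( [Ty [Pr [Base bool]]] )]] -> [Ty [Pr [Base bool]] -> [Ty [Pr [Base ( [Ty [Pr [Base bool]]] )]]]]]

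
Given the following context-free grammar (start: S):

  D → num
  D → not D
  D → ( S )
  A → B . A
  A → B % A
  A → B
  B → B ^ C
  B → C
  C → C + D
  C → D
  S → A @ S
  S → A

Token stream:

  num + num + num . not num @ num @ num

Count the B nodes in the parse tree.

4

[S [A [B [C [C [C [D num]] + [D num]] + [D num]]] . [A [B [C [D not [D num]]]]]] @ [S [A [B [C [D num]]]] @ [S [A [B [C [D num]]]]]]]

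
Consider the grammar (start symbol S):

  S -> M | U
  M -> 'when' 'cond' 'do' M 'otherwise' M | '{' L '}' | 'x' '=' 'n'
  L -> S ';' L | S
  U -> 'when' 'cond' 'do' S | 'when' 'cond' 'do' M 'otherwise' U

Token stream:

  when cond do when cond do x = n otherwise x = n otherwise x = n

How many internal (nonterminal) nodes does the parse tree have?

[S [M when cond do [M when cond do [M x = n] otherwise [M x = n]] otherwise [M x = n]]]

6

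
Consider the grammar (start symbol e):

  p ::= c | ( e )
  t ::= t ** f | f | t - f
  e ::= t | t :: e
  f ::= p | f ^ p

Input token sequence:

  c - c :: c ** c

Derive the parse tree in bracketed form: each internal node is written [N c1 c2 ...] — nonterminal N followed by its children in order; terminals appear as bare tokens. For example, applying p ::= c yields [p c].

[e [t [t [f [p c]]] - [f [p c]]] :: [e [t [t [f [p c]]] ** [f [p c]]]]]

e
t :: e
t - f :: e
f - f :: e
p - f :: e
c - f :: e
c - p :: e
c - c :: e
c - c :: t
c - c :: t ** f
c - c :: f ** f
c - c :: p ** f
c - c :: c ** f
c - c :: c ** p
c - c :: c ** c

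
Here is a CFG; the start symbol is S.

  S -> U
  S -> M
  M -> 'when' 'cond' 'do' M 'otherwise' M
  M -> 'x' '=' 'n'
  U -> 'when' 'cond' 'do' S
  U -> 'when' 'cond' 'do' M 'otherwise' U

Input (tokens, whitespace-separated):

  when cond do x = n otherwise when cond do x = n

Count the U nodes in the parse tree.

[S [U when cond do [M x = n] otherwise [U when cond do [S [M x = n]]]]]

2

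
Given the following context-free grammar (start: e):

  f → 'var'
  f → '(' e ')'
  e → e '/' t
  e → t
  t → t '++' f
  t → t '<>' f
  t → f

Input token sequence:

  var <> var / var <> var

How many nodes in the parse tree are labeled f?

4

[e [e [t [t [f var]] <> [f var]]] / [t [t [f var]] <> [f var]]]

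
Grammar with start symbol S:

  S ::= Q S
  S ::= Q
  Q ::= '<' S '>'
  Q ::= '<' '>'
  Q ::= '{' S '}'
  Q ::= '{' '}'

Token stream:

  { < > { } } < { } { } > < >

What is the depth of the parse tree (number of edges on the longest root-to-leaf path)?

6

[S [Q { [S [Q < >] [S [Q { }]]] }] [S [Q < [S [Q { }] [S [Q { }]]] >] [S [Q < >]]]]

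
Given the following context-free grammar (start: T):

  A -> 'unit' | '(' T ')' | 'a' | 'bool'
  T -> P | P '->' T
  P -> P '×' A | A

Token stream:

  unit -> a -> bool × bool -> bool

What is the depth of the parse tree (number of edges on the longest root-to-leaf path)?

6

[T [P [A unit]] -> [T [P [A a]] -> [T [P [P [A bool]] × [A bool]] -> [T [P [A bool]]]]]]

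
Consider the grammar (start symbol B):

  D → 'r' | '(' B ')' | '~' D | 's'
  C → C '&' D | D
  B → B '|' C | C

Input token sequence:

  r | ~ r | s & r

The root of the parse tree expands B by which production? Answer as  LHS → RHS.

B → B '|' C

[B [B [B [C [D r]]] | [C [D ~ [D r]]]] | [C [C [D s]] & [D r]]]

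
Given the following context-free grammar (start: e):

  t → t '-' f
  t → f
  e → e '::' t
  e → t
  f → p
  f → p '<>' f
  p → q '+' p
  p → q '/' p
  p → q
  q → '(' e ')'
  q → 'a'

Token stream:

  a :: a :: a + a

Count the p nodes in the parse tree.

4

[e [e [e [t [f [p [q a]]]]] :: [t [f [p [q a]]]]] :: [t [f [p [q a] + [p [q a]]]]]]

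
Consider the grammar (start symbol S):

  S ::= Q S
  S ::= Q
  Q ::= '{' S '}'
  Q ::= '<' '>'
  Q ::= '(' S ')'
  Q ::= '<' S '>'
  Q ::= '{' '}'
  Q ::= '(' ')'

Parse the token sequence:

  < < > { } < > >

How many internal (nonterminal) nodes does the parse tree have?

8

[S [Q < [S [Q < >] [S [Q { }] [S [Q < >]]]] >]]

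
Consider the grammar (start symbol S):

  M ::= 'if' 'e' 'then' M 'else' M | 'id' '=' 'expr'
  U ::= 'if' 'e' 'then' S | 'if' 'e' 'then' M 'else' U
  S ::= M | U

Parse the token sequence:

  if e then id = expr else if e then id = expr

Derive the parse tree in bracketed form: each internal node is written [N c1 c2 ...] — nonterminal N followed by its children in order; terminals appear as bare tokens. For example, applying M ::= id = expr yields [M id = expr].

S
U
if e then M else U
if e then id = expr else U
if e then id = expr else if e then S
if e then id = expr else if e then M
if e then id = expr else if e then id = expr

[S [U if e then [M id = expr] else [U if e then [S [M id = expr]]]]]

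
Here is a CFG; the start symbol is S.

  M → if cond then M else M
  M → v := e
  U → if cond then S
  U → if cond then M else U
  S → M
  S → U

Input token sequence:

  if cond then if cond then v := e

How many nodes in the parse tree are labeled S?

[S [U if cond then [S [U if cond then [S [M v := e]]]]]]

3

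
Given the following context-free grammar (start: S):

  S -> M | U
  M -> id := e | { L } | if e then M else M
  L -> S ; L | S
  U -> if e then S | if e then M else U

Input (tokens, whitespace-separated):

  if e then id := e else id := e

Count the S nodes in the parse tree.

[S [M if e then [M id := e] else [M id := e]]]

1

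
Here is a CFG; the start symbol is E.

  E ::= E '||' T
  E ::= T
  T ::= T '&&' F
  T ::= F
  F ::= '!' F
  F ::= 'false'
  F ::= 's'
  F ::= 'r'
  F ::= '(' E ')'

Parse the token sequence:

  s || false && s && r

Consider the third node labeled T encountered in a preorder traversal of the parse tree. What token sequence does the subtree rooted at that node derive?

[E [E [T [F s]]] || [T [T [T [F false]] && [F s]] && [F r]]]

false && s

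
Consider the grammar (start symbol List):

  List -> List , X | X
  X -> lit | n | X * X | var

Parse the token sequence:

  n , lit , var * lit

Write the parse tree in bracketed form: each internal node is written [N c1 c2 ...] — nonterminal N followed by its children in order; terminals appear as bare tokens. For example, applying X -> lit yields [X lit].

List
List , X
List , X , X
X , X , X
n , X , X
n , lit , X
n , lit , X * X
n , lit , var * X
n , lit , var * lit

[List [List [List [X n]] , [X lit]] , [X [X var] * [X lit]]]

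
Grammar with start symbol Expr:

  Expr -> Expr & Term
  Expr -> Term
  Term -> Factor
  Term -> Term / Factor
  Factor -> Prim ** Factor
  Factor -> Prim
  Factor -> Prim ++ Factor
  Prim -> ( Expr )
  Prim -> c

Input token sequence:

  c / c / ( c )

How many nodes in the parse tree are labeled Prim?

[Expr [Term [Term [Term [Factor [Prim c]]] / [Factor [Prim c]]] / [Factor [Prim ( [Expr [Term [Factor [Prim c]]]] )]]]]

4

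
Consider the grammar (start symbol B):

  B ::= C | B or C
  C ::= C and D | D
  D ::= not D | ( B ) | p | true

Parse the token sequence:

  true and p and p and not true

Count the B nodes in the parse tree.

1

[B [C [C [C [C [D true]] and [D p]] and [D p]] and [D not [D true]]]]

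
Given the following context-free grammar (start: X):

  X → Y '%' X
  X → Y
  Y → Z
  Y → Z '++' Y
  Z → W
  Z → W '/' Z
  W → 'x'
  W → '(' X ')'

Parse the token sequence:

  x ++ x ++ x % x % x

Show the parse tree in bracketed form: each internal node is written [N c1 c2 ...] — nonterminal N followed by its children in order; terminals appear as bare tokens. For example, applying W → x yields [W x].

[X [Y [Z [W x]] ++ [Y [Z [W x]] ++ [Y [Z [W x]]]]] % [X [Y [Z [W x]]] % [X [Y [Z [W x]]]]]]

X
Y % X
Z ++ Y % X
W ++ Y % X
x ++ Y % X
x ++ Z ++ Y % X
x ++ W ++ Y % X
x ++ x ++ Y % X
x ++ x ++ Z % X
x ++ x ++ W % X
x ++ x ++ x % X
x ++ x ++ x % Y % X
x ++ x ++ x % Z % X
x ++ x ++ x % W % X
x ++ x ++ x % x % X
x ++ x ++ x % x % Y
x ++ x ++ x % x % Z
x ++ x ++ x % x % W
x ++ x ++ x % x % x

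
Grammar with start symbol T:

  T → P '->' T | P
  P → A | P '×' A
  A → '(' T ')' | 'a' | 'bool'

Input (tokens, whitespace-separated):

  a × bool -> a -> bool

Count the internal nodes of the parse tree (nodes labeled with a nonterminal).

11

[T [P [P [A a]] × [A bool]] -> [T [P [A a]] -> [T [P [A bool]]]]]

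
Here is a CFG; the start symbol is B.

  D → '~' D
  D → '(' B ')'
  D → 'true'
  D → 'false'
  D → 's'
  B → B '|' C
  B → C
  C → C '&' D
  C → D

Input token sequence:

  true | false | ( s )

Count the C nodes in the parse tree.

[B [B [B [C [D true]]] | [C [D false]]] | [C [D ( [B [C [D s]]] )]]]

4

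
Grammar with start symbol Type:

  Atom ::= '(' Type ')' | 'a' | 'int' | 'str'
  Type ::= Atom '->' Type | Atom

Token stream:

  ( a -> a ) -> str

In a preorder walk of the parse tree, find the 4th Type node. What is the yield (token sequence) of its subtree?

str

[Type [Atom ( [Type [Atom a] -> [Type [Atom a]]] )] -> [Type [Atom str]]]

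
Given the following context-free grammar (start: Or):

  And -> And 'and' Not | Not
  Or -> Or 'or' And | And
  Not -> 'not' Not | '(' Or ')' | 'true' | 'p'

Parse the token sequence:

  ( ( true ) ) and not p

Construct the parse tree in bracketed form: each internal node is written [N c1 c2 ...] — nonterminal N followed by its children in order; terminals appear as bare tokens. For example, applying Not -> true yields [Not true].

[Or [And [And [Not ( [Or [And [Not ( [Or [And [Not true]]] )]]] )]] and [Not not [Not p]]]]

Or
And
And and Not
Not and Not
( Or ) and Not
( And ) and Not
( Not ) and Not
( ( Or ) ) and Not
( ( And ) ) and Not
( ( Not ) ) and Not
( ( true ) ) and Not
( ( true ) ) and not Not
( ( true ) ) and not p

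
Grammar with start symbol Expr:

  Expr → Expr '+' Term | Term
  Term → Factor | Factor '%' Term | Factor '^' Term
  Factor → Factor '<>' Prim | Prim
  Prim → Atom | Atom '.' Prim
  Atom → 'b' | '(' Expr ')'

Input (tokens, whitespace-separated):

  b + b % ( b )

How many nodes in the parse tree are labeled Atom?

4

[Expr [Expr [Term [Factor [Prim [Atom b]]]]] + [Term [Factor [Prim [Atom b]]] % [Term [Factor [Prim [Atom ( [Expr [Term [Factor [Prim [Atom b]]]]] )]]]]]]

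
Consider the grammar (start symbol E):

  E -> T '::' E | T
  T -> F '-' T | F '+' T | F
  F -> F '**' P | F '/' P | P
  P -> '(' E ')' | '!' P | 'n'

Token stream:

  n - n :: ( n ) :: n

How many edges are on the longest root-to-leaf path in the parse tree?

9

[E [T [F [P n]] - [T [F [P n]]]] :: [E [T [F [P ( [E [T [F [P n]]]] )]]] :: [E [T [F [P n]]]]]]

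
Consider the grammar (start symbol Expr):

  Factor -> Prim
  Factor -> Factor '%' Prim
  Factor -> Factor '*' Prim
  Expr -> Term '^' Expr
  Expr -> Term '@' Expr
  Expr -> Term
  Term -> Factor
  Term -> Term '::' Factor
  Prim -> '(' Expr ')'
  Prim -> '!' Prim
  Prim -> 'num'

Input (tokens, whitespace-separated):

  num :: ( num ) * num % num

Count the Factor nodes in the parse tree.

[Expr [Term [Term [Factor [Prim num]]] :: [Factor [Factor [Factor [Prim ( [Expr [Term [Factor [Prim num]]]] )]] * [Prim num]] % [Prim num]]]]

5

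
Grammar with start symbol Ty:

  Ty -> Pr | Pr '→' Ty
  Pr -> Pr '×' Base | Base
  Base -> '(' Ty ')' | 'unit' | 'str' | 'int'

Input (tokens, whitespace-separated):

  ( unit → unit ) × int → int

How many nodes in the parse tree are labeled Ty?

4

[Ty [Pr [Pr [Base ( [Ty [Pr [Base unit]] → [Ty [Pr [Base unit]]]] )]] × [Base int]] → [Ty [Pr [Base int]]]]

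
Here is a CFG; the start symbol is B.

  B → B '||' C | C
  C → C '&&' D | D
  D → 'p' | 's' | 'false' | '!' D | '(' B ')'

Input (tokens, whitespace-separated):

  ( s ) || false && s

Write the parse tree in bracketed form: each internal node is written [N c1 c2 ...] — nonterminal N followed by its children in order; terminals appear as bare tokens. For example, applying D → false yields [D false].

B
B || C
C || C
D || C
( B ) || C
( C ) || C
( D ) || C
( s ) || C
( s ) || C && D
( s ) || D && D
( s ) || false && D
( s ) || false && s

[B [B [C [D ( [B [C [D s]]] )]]] || [C [C [D false]] && [D s]]]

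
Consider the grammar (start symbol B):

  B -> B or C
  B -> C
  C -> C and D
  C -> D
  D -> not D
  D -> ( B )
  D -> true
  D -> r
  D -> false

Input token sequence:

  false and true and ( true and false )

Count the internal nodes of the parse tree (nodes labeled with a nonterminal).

[B [C [C [C [D false]] and [D true]] and [D ( [B [C [C [D true]] and [D false]]] )]]]

12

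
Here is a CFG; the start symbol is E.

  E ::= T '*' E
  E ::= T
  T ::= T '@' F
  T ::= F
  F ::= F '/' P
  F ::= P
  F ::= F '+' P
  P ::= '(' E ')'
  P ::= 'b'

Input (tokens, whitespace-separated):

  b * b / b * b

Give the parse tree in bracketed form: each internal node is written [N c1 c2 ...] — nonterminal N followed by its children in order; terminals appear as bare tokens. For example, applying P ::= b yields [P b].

[E [T [F [P b]]] * [E [T [F [F [P b]] / [P b]]] * [E [T [F [P b]]]]]]

E
T * E
F * E
P * E
b * E
b * T * E
b * F * E
b * F / P * E
b * P / P * E
b * b / P * E
b * b / b * E
b * b / b * T
b * b / b * F
b * b / b * P
b * b / b * b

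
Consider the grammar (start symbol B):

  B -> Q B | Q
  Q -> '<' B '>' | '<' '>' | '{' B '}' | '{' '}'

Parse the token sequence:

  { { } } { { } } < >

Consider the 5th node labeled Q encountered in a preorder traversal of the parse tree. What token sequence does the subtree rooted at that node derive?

< >

[B [Q { [B [Q { }]] }] [B [Q { [B [Q { }]] }] [B [Q < >]]]]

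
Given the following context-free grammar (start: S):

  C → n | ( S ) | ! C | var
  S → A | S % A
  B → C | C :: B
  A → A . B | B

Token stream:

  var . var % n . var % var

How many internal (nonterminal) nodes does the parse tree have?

[S [S [S [A [A [B [C var]]] . [B [C var]]]] % [A [A [B [C n]]] . [B [C var]]]] % [A [B [C var]]]]

18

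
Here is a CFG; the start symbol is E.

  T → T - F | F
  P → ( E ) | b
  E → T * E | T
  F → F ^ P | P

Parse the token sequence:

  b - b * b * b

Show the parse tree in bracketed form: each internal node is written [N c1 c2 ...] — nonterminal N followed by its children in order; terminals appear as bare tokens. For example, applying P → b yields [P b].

E
T * E
T - F * E
F - F * E
P - F * E
b - F * E
b - P * E
b - b * E
b - b * T * E
b - b * F * E
b - b * P * E
b - b * b * E
b - b * b * T
b - b * b * F
b - b * b * P
b - b * b * b

[E [T [T [F [P b]]] - [F [P b]]] * [E [T [F [P b]]] * [E [T [F [P b]]]]]]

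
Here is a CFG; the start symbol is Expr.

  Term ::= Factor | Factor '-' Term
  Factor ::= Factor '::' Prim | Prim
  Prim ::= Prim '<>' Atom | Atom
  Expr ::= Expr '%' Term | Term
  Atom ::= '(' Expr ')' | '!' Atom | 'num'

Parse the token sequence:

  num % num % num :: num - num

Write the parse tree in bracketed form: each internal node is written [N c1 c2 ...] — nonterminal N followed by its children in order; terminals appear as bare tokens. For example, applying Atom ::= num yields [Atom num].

[Expr [Expr [Expr [Term [Factor [Prim [Atom num]]]]] % [Term [Factor [Prim [Atom num]]]]] % [Term [Factor [Factor [Prim [Atom num]]] :: [Prim [Atom num]]] - [Term [Factor [Prim [Atom num]]]]]]

Expr
Expr % Term
Expr % Term % Term
Term % Term % Term
Factor % Term % Term
Prim % Term % Term
Atom % Term % Term
num % Term % Term
num % Factor % Term
num % Prim % Term
num % Atom % Term
num % num % Term
num % num % Factor - Term
num % num % Factor :: Prim - Term
num % num % Prim :: Prim - Term
num % num % Atom :: Prim - Term
num % num % num :: Prim - Term
num % num % num :: Atom - Term
num % num % num :: num - Term
num % num % num :: num - Factor
num % num % num :: num - Prim
num % num % num :: num - Atom
num % num % num :: num - num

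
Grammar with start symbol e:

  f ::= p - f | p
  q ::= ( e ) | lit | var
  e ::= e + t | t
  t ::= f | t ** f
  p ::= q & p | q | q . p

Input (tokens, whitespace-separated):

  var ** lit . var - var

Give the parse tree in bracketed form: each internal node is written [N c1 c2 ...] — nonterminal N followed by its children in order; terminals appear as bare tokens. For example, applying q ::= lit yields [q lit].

[e [t [t [f [p [q var]]]] ** [f [p [q lit] . [p [q var]]] - [f [p [q var]]]]]]

e
t
t ** f
f ** f
p ** f
q ** f
var ** f
var ** p - f
var ** q . p - f
var ** lit . p - f
var ** lit . q - f
var ** lit . var - f
var ** lit . var - p
var ** lit . var - q
var ** lit . var - var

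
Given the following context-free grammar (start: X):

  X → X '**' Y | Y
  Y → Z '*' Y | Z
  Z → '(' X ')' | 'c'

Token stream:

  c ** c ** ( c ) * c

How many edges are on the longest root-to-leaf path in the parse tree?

[X [X [X [Y [Z c]]] ** [Y [Z c]]] ** [Y [Z ( [X [Y [Z c]]] )] * [Y [Z c]]]]

6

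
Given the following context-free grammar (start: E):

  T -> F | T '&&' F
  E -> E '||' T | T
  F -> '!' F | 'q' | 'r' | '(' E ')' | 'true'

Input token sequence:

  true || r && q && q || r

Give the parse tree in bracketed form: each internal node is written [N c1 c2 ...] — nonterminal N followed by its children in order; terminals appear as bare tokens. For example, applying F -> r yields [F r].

[E [E [E [T [F true]]] || [T [T [T [F r]] && [F q]] && [F q]]] || [T [F r]]]

E
E || T
E || T || T
T || T || T
F || T || T
true || T || T
true || T && F || T
true || T && F && F || T
true || F && F && F || T
true || r && F && F || T
true || r && q && F || T
true || r && q && q || T
true || r && q && q || F
true || r && q && q || r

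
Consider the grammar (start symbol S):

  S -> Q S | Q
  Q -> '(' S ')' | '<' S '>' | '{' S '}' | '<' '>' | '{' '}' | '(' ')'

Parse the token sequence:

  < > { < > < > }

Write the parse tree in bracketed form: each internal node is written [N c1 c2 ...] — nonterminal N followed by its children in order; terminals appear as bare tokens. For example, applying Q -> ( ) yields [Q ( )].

S
Q S
< > S
< > Q
< > { S }
< > { Q S }
< > { < > S }
< > { < > Q }
< > { < > < > }

[S [Q < >] [S [Q { [S [Q < >] [S [Q < >]]] }]]]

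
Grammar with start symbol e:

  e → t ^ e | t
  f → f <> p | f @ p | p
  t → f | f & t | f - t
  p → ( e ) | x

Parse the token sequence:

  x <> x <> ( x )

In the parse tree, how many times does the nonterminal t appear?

2

[e [t [f [f [f [p x]] <> [p x]] <> [p ( [e [t [f [p x]]]] )]]]]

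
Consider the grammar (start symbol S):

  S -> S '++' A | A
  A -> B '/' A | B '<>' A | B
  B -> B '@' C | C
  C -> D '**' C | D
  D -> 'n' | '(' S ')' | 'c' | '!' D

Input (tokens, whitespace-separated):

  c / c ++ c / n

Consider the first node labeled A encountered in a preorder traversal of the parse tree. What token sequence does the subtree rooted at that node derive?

c / c

[S [S [A [B [C [D c]]] / [A [B [C [D c]]]]]] ++ [A [B [C [D c]]] / [A [B [C [D n]]]]]]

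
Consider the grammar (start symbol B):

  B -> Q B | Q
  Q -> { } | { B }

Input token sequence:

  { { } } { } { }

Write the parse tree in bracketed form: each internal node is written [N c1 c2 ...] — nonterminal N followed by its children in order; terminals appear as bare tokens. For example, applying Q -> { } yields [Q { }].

B
Q B
{ B } B
{ Q } B
{ { } } B
{ { } } Q B
{ { } } { } B
{ { } } { } Q
{ { } } { } { }

[B [Q { [B [Q { }]] }] [B [Q { }] [B [Q { }]]]]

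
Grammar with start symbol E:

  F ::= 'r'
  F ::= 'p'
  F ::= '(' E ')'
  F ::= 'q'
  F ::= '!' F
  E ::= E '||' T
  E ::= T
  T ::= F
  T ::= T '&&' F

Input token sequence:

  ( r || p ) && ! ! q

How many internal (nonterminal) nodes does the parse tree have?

[E [T [T [F ( [E [E [T [F r]]] || [T [F p]]] )]] && [F ! [F ! [F q]]]]]

13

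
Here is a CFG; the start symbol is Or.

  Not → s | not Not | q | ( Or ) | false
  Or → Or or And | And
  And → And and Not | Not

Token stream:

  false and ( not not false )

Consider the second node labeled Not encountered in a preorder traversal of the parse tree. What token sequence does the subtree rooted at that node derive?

[Or [And [And [Not false]] and [Not ( [Or [And [Not not [Not not [Not false]]]]] )]]]

( not not false )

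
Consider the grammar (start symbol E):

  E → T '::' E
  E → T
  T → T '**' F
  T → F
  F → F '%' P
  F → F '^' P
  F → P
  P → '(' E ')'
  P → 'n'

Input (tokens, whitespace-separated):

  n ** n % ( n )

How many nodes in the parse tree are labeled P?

4

[E [T [T [F [P n]]] ** [F [F [P n]] % [P ( [E [T [F [P n]]]] )]]]]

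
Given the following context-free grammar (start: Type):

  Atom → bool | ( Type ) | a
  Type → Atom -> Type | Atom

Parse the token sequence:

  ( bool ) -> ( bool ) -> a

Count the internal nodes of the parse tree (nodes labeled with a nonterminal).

10

[Type [Atom ( [Type [Atom bool]] )] -> [Type [Atom ( [Type [Atom bool]] )] -> [Type [Atom a]]]]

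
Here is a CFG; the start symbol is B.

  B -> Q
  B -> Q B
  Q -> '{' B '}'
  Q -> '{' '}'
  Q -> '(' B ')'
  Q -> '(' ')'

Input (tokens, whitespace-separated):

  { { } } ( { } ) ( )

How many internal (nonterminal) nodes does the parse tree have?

[B [Q { [B [Q { }]] }] [B [Q ( [B [Q { }]] )] [B [Q ( )]]]]

10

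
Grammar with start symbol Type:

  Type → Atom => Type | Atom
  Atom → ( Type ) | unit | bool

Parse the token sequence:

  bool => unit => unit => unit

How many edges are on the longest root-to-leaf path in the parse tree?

5

[Type [Atom bool] => [Type [Atom unit] => [Type [Atom unit] => [Type [Atom unit]]]]]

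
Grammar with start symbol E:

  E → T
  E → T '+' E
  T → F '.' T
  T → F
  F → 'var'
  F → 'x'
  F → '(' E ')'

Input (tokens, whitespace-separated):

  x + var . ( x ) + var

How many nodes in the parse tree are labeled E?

4

[E [T [F x]] + [E [T [F var] . [T [F ( [E [T [F x]]] )]]] + [E [T [F var]]]]]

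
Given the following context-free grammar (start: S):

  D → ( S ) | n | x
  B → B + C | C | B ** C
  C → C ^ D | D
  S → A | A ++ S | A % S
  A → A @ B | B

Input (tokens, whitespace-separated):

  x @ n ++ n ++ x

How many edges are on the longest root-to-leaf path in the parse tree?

7

[S [A [A [B [C [D x]]]] @ [B [C [D n]]]] ++ [S [A [B [C [D n]]]] ++ [S [A [B [C [D x]]]]]]]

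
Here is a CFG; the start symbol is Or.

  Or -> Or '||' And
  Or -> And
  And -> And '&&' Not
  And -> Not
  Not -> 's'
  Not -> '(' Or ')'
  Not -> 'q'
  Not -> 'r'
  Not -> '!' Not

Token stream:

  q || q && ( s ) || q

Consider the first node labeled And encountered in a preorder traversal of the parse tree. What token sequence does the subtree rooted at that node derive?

q

[Or [Or [Or [And [Not q]]] || [And [And [Not q]] && [Not ( [Or [And [Not s]]] )]]] || [And [Not q]]]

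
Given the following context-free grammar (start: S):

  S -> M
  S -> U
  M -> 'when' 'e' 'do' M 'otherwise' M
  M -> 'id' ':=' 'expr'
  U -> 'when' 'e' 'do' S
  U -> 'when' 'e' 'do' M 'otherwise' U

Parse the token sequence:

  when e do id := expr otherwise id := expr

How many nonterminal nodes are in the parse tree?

[S [M when e do [M id := expr] otherwise [M id := expr]]]

4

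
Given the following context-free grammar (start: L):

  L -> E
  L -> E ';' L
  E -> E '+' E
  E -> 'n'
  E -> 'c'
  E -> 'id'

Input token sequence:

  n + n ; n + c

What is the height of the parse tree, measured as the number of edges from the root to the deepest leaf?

4

[L [E [E n] + [E n]] ; [L [E [E n] + [E c]]]]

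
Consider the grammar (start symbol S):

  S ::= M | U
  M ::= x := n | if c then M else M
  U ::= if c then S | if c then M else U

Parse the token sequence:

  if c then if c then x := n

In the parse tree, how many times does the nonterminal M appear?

1

[S [U if c then [S [U if c then [S [M x := n]]]]]]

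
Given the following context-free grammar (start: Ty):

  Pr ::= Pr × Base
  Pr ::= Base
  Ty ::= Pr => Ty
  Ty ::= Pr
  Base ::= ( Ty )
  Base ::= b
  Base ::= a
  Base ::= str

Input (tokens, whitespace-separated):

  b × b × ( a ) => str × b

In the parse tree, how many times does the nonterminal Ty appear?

3

[Ty [Pr [Pr [Pr [Base b]] × [Base b]] × [Base ( [Ty [Pr [Base a]]] )]] => [Ty [Pr [Pr [Base str]] × [Base b]]]]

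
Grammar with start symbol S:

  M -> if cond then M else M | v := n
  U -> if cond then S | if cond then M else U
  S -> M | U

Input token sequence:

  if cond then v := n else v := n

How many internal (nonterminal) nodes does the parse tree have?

4

[S [M if cond then [M v := n] else [M v := n]]]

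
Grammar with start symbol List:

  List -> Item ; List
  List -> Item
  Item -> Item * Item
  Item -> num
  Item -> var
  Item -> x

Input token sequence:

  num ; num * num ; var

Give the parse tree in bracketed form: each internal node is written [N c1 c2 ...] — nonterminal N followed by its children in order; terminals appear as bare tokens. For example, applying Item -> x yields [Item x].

[List [Item num] ; [List [Item [Item num] * [Item num]] ; [List [Item var]]]]

List
Item ; List
num ; List
num ; Item ; List
num ; Item * Item ; List
num ; num * Item ; List
num ; num * num ; List
num ; num * num ; Item
num ; num * num ; var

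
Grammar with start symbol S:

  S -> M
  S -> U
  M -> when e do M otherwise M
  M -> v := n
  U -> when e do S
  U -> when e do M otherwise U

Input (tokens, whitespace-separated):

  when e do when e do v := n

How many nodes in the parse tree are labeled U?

[S [U when e do [S [U when e do [S [M v := n]]]]]]

2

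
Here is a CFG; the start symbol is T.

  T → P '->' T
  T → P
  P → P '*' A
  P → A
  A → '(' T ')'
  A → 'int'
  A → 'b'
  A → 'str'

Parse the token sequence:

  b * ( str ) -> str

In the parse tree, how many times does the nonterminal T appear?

3

[T [P [P [A b]] * [A ( [T [P [A str]]] )]] -> [T [P [A str]]]]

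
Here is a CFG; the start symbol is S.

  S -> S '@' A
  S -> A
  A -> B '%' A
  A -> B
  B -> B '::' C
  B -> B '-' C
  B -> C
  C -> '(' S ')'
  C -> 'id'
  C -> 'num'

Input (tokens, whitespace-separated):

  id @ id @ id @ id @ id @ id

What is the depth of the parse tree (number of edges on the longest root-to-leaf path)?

9

[S [S [S [S [S [S [A [B [C id]]]] @ [A [B [C id]]]] @ [A [B [C id]]]] @ [A [B [C id]]]] @ [A [B [C id]]]] @ [A [B [C id]]]]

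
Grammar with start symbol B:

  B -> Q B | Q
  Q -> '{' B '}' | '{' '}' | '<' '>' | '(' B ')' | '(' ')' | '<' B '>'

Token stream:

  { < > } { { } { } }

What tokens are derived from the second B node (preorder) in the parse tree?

[B [Q { [B [Q < >]] }] [B [Q { [B [Q { }] [B [Q { }]]] }]]]

< >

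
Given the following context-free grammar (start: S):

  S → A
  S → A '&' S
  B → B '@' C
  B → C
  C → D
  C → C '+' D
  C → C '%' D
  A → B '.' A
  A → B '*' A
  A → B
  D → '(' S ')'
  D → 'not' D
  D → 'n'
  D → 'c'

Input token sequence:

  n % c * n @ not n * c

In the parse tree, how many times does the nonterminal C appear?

[S [A [B [C [C [D n]] % [D c]]] * [A [B [B [C [D n]]] @ [C [D not [D n]]]] * [A [B [C [D c]]]]]]]

5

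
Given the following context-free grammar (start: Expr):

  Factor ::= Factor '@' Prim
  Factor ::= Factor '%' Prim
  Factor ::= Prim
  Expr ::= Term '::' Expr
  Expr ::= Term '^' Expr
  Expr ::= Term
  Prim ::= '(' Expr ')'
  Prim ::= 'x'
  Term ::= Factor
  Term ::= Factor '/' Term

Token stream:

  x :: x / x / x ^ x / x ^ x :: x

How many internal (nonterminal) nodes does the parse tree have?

29

[Expr [Term [Factor [Prim x]]] :: [Expr [Term [Factor [Prim x]] / [Term [Factor [Prim x]] / [Term [Factor [Prim x]]]]] ^ [Expr [Term [Factor [Prim x]] / [Term [Factor [Prim x]]]] ^ [Expr [Term [Factor [Prim x]]] :: [Expr [Term [Factor [Prim x]]]]]]]]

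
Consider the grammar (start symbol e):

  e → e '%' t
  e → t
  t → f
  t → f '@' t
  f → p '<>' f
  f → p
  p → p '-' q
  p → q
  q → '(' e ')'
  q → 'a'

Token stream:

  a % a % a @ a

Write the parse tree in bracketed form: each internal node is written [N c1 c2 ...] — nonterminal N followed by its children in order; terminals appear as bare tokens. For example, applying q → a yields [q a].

[e [e [e [t [f [p [q a]]]]] % [t [f [p [q a]]]]] % [t [f [p [q a]]] @ [t [f [p [q a]]]]]]

e
e % t
e % t % t
t % t % t
f % t % t
p % t % t
q % t % t
a % t % t
a % f % t
a % p % t
a % q % t
a % a % t
a % a % f @ t
a % a % p @ t
a % a % q @ t
a % a % a @ t
a % a % a @ f
a % a % a @ p
a % a % a @ q
a % a % a @ a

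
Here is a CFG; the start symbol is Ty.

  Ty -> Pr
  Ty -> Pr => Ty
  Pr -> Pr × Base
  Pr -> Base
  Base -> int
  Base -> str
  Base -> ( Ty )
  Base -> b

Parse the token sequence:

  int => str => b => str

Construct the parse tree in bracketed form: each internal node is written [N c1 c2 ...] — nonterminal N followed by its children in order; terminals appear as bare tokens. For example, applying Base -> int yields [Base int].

Ty
Pr => Ty
Base => Ty
int => Ty
int => Pr => Ty
int => Base => Ty
int => str => Ty
int => str => Pr => Ty
int => str => Base => Ty
int => str => b => Ty
int => str => b => Pr
int => str => b => Base
int => str => b => str

[Ty [Pr [Base int]] => [Ty [Pr [Base str]] => [Ty [Pr [Base b]] => [Ty [Pr [Base str]]]]]]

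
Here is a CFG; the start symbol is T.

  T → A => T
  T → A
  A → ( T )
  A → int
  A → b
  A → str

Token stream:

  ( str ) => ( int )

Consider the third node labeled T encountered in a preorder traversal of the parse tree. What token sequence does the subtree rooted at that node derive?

[T [A ( [T [A str]] )] => [T [A ( [T [A int]] )]]]

( int )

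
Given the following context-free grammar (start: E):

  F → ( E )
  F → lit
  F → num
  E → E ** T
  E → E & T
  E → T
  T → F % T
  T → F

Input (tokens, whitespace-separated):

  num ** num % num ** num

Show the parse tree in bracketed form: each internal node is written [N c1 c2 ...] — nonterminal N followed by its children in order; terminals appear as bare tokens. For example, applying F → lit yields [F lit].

E
E ** T
E ** T ** T
T ** T ** T
F ** T ** T
num ** T ** T
num ** F % T ** T
num ** num % T ** T
num ** num % F ** T
num ** num % num ** T
num ** num % num ** F
num ** num % num ** num

[E [E [E [T [F num]]] ** [T [F num] % [T [F num]]]] ** [T [F num]]]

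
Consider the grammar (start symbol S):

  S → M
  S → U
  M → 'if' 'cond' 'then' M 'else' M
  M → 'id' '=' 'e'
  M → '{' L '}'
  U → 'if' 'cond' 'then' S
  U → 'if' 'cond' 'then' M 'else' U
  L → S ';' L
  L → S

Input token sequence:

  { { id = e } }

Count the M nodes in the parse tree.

[S [M { [L [S [M { [L [S [M id = e]]] }]]] }]]

3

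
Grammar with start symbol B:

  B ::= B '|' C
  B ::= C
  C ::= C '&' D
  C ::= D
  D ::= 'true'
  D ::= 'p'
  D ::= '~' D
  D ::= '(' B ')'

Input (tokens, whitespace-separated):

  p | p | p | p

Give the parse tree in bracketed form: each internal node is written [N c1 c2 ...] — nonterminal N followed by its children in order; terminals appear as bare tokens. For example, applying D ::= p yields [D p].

B
B | C
B | C | C
B | C | C | C
C | C | C | C
D | C | C | C
p | C | C | C
p | D | C | C
p | p | C | C
p | p | D | C
p | p | p | C
p | p | p | D
p | p | p | p

[B [B [B [B [C [D p]]] | [C [D p]]] | [C [D p]]] | [C [D p]]]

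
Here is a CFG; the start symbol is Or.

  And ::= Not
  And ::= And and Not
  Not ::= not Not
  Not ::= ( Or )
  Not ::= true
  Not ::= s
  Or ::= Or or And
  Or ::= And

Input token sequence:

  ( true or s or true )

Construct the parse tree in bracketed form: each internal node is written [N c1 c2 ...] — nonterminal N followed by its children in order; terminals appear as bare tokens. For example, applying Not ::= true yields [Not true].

Or
And
Not
( Or )
( Or or And )
( Or or And or And )
( And or And or And )
( Not or And or And )
( true or And or And )
( true or Not or And )
( true or s or And )
( true or s or Not )
( true or s or true )

[Or [And [Not ( [Or [Or [Or [And [Not true]]] or [And [Not s]]] or [And [Not true]]] )]]]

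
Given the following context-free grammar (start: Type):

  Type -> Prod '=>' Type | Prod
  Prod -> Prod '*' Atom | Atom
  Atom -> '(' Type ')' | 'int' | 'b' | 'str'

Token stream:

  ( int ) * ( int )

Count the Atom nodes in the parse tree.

4

[Type [Prod [Prod [Atom ( [Type [Prod [Atom int]]] )]] * [Atom ( [Type [Prod [Atom int]]] )]]]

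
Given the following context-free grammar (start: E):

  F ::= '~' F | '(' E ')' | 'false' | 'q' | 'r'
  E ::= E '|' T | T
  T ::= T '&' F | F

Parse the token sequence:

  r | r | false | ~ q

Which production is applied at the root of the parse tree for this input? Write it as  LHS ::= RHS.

E ::= E '|' T

[E [E [E [E [T [F r]]] | [T [F r]]] | [T [F false]]] | [T [F ~ [F q]]]]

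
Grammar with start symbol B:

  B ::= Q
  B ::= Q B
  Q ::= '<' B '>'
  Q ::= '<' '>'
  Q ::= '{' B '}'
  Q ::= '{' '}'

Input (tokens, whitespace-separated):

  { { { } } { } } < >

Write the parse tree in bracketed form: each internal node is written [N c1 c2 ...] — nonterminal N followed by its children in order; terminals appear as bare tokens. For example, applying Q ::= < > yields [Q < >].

[B [Q { [B [Q { [B [Q { }]] }] [B [Q { }]]] }] [B [Q < >]]]

B
Q B
{ B } B
{ Q B } B
{ { B } B } B
{ { Q } B } B
{ { { } } B } B
{ { { } } Q } B
{ { { } } { } } B
{ { { } } { } } Q
{ { { } } { } } < >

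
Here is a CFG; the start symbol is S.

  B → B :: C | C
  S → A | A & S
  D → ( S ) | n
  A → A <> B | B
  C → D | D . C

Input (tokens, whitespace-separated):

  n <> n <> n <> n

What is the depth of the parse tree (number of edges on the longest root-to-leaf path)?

[S [A [A [A [A [B [C [D n]]]] <> [B [C [D n]]]] <> [B [C [D n]]]] <> [B [C [D n]]]]]

8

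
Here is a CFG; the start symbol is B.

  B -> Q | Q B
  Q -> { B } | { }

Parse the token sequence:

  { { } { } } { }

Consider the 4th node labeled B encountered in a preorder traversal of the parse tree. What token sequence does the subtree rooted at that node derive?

{ }

[B [Q { [B [Q { }] [B [Q { }]]] }] [B [Q { }]]]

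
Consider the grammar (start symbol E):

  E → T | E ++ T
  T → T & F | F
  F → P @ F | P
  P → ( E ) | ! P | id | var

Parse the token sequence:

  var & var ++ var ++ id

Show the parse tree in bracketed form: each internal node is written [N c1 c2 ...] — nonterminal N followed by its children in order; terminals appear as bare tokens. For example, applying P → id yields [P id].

[E [E [E [T [T [F [P var]]] & [F [P var]]]] ++ [T [F [P var]]]] ++ [T [F [P id]]]]

E
E ++ T
E ++ T ++ T
T ++ T ++ T
T & F ++ T ++ T
F & F ++ T ++ T
P & F ++ T ++ T
var & F ++ T ++ T
var & P ++ T ++ T
var & var ++ T ++ T
var & var ++ F ++ T
var & var ++ P ++ T
var & var ++ var ++ T
var & var ++ var ++ F
var & var ++ var ++ P
var & var ++ var ++ id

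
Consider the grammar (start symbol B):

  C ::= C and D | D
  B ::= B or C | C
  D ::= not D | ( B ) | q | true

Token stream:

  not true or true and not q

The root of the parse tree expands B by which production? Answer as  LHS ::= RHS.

[B [B [C [D not [D true]]]] or [C [C [D true]] and [D not [D q]]]]

B ::= B or C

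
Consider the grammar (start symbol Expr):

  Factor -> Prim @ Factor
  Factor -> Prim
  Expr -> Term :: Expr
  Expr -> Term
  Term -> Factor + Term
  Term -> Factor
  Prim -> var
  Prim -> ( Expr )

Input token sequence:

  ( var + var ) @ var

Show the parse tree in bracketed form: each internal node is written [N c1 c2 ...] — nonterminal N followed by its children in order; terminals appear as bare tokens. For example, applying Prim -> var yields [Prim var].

[Expr [Term [Factor [Prim ( [Expr [Term [Factor [Prim var]] + [Term [Factor [Prim var]]]]] )] @ [Factor [Prim var]]]]]

Expr
Term
Factor
Prim @ Factor
( Expr ) @ Factor
( Term ) @ Factor
( Factor + Term ) @ Factor
( Prim + Term ) @ Factor
( var + Term ) @ Factor
( var + Factor ) @ Factor
( var + Prim ) @ Factor
( var + var ) @ Factor
( var + var ) @ Prim
( var + var ) @ var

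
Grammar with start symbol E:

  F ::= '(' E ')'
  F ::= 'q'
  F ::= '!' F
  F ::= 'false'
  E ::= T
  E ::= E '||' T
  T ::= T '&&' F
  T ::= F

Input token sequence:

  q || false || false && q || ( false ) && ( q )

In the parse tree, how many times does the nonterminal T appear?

8

[E [E [E [E [T [F q]]] || [T [F false]]] || [T [T [F false]] && [F q]]] || [T [T [F ( [E [T [F false]]] )]] && [F ( [E [T [F q]]] )]]]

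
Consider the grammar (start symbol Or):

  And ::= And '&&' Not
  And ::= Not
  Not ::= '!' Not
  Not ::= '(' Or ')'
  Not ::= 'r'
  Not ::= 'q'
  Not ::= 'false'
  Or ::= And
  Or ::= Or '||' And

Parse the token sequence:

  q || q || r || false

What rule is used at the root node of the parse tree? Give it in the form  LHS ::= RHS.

Or ::= Or '||' And

[Or [Or [Or [Or [And [Not q]]] || [And [Not q]]] || [And [Not r]]] || [And [Not false]]]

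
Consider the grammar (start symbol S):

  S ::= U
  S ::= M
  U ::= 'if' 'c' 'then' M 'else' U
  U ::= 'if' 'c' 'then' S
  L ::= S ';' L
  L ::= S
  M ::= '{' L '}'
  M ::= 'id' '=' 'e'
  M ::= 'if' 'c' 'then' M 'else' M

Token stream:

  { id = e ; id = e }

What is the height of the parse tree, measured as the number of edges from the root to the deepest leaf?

[S [M { [L [S [M id = e]] ; [L [S [M id = e]]]] }]]

6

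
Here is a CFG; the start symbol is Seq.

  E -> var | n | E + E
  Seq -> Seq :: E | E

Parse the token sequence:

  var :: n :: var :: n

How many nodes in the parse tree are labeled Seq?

4

[Seq [Seq [Seq [Seq [E var]] :: [E n]] :: [E var]] :: [E n]]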